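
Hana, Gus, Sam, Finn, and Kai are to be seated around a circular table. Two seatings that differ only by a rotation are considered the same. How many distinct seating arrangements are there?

24

Around a circle, 5 distinct people have 5!/5 = (4)! = 24 rotationally distinct seatings.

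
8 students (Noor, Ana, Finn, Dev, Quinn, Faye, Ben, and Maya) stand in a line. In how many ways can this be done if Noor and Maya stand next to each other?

Glue Noor and Maya into one block (2 internal orders), leaving 7 units to arrange in a row.
So the count is 2·(7)! = 10080.

10080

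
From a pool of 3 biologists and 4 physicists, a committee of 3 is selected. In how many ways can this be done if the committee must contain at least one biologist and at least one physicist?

Total 3-person selections from all 7: C(7,3) = 35.
Subtract selections that omit an entire group: no biologists → C(4,3) = 4; no physicists → C(3,3) = 1.
Both groups omitted at once is impossible, so 35 − 5 = 30.

30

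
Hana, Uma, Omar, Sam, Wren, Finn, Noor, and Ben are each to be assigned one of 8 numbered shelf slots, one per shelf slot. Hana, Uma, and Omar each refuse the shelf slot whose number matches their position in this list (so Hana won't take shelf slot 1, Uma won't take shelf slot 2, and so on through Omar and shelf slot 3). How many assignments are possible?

27240

Let Aᵢ (for i ∈ {1, 2, 3}) be the placements that put person i in their forbidden shelf slot. Any j of these fix j positions, leaving (8−j)! ways to fill the rest, and there are C(3,j) ways to pick which j.
By inclusion–exclusion, the number of valid placements is Σ_{j=0}^{3} (−1)^j C(3,j)·(8−j)!.
Computing: 40320 − 15120 + 2160 − 120 = 27240.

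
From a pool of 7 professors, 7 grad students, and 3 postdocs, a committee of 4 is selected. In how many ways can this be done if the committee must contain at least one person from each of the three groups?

1029

Unrestricted: C(17,4) = 2380 ways to pick any 4 of the 17.
Subtract selections that omit an entire group: no professors → C(10,4) = 210; no grad students → C(10,4) = 210; no postdocs → C(14,4) = 1001.
Add back selections omitting two groups (i.e. drawn from a single group): C(7,4) + C(7,4) + C(3,4) = 70.
By inclusion–exclusion: 2380 − 1421 + 70 = 1029.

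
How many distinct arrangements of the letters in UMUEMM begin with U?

20

Fix U in the first position and arrange the remaining 5 letters.
Those 5 letters have M appearing 3 times, giving (5)!/(3!) = 20.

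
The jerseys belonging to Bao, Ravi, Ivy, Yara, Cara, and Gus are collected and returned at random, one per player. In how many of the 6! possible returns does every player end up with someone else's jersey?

Let Aᵢ be the assignments in which player i gets their old jersey. We want the size of the complement of A₁∪…∪A_6.
By inclusion–exclusion this is Σ_{j=0}^{6} (−1)^j C(6,j)·(6−j)!.
Computing: 720 − 720 + 360 − 120 + 30 − 6 + 1 = 265.

265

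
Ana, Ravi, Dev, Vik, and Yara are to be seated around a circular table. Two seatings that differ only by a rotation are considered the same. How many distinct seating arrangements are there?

24

Around a circle, 5 distinct people have 5!/5 = (4)! = 24 rotationally distinct seatings.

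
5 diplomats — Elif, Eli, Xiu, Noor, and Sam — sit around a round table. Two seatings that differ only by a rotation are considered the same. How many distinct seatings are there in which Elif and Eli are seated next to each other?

Glue Elif and Eli into a block (2 internal orders). Seating 4 units around a circle gives (3)! arrangements.
So 2 × (3)! = 2 × 6 = 12.

12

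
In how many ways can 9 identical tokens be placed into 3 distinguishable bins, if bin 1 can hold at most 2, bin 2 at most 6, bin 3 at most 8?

Without the upper bounds there are C(11,2) = 55 ways to split 9 among 3 bins.
Subtract solutions that violate a single cap (substitute x_i' = x_i − (cap_i+1)): x_1 ≥ 3 gives C(8,2) = 28; x_2 ≥ 7 gives C(4,2) = 6; x_3 ≥ 9 gives C(2,2) = 1. Together 35.
No two caps can be exceeded simultaneously, so the pair terms are all 0.
By inclusion–exclusion the count is 55 − 35 + 0 = 20.

20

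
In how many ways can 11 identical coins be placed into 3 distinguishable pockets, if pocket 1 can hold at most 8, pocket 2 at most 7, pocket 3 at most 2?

18

By stars and bars, unrestricted non-negative solutions to x_1+…+x_3 = 11 number C(11+2,2) = 78.
Subtract solutions that violate a single cap (substitute x_i' = x_i − (cap_i+1)): x_1 ≥ 9 gives C(4,2) = 6; x_2 ≥ 8 gives C(5,2) = 10; x_3 ≥ 3 gives C(10,2) = 45. Together 61.
Add back pairs where two caps are both exceeded: 0 + 0 + 1 = 1.
By inclusion–exclusion the count is 78 − 61 + 1 = 18.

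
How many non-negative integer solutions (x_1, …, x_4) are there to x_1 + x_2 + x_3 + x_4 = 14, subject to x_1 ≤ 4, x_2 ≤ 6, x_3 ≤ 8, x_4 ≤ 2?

60

Ignoring the caps, the number of non-negative solutions to x_1+…+x_4 = 14 is C(17,3) = 680.
Subtract solutions that violate a single cap (substitute x_i' = x_i − (cap_i+1)): x_1 ≥ 5 gives C(12,3) = 220; x_2 ≥ 7 gives C(10,3) = 120; x_3 ≥ 9 gives C(8,3) = 56; x_4 ≥ 3 gives C(14,3) = 364. Together 760.
Add back pairs where two caps are both exceeded: 10 + 1 + 84 + 0 + 35 + 10 = 140.
By inclusion–exclusion the count is 680 − 760 + 140 = 60.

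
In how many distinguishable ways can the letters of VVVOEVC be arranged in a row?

210

The 7 letters of VVVOEVC have repeats: V appearing 4 times.
Dividing 7! = 5040 by 4! = 24 for the repeated letters gives 210.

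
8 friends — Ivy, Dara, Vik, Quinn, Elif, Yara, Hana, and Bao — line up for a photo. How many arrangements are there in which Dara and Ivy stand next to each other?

Glue Dara and Ivy into one block (2 internal orders), leaving 7 units to arrange in a row.
So the count is 2·(7)! = 10080.

10080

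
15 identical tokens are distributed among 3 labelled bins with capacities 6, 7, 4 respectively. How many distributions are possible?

Ignoring the caps, the number of non-negative solutions to x_1+…+x_3 = 15 is C(17,2) = 136.
Subtract solutions that violate a single cap (substitute x_i' = x_i − (cap_i+1)): x_1 ≥ 7 gives C(10,2) = 45; x_2 ≥ 8 gives C(9,2) = 36; x_3 ≥ 5 gives C(12,2) = 66. Together 147.
Add back pairs where two caps are both exceeded: 1 + 10 + 6 = 17.
By inclusion–exclusion the count is 136 − 147 + 17 = 6.

6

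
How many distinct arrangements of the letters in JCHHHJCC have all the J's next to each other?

Treat the 2 copies of J as a single block. The multiset to arrange is then {JJ, C, C, C, H, H, H}, 7 items in all.
That gives (7)!/(3!·3!) = 140 arrangements.

140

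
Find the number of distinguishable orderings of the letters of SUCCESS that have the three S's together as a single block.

60

Treat the 3 copies of S as a single block. The multiset to arrange is then {SSS, C, C, E, U}, 5 items in all.
That gives (5)!/(2!) = 60 arrangements.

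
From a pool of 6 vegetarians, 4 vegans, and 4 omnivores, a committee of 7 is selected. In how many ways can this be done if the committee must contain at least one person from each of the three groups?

Total 7-person selections from all 14: C(14,7) = 3432.
Selections missing a whole group: no vegetarians → C(8,7) = 8; no vegans → C(10,7) = 120; no omnivores → C(10,7) = 120.
Add back selections omitting two groups (i.e. drawn from a single group): C(6,7) + C(4,7) + C(4,7) = 0.
By inclusion–exclusion: 3432 − 248 + 0 = 3184.

3184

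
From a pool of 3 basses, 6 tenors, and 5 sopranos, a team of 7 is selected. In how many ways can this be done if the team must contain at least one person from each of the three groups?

With no constraint there are C(14,7) = 3432 possible selections.
Subtract selections that omit an entire group: no basses → C(11,7) = 330; no tenors → C(8,7) = 8; no sopranos → C(9,7) = 36.
Add back selections omitting two groups (i.e. drawn from a single group): C(3,7) + C(6,7) + C(5,7) = 0.
By inclusion–exclusion: 3432 − 374 + 0 = 3058.

3058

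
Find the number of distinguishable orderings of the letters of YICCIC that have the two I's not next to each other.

Total arrangements of YICCIC: 6!/(3!·2!) = 60.
If the two I's are adjacent, glue them into one block, leaving 5 items to arrange: (5)!/(3!) = 20 ways.
Subtracting, 60 − 20 = 40 arrangements keep the I's apart.

40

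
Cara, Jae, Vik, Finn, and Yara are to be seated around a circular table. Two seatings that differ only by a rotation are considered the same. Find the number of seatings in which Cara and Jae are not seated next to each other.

Without the restriction there are (4)! = 24 seatings.
Those with Cara next to Jae: fuse the pair into one unit and seat 4 units around a circle — 2·(3)! = 12.
Subtracting, 24 − 12 = 12.

12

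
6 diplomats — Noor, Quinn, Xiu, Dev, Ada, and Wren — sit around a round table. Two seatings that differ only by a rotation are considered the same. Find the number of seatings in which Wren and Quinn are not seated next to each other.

Without the restriction there are (5)! = 120 seatings.
Those with Wren next to Quinn: fuse the pair into one unit and seat 5 units around a circle — 2·(4)! = 48.
Subtracting, 120 − 48 = 72.

72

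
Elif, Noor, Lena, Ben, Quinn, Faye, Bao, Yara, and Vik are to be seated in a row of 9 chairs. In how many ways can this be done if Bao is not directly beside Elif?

282240

There are 9! = 362880 arrangements in all. If Bao and Elif are adjacent, merging them into one block gives 2·(8)! = 80640 arrangements.
So 362880 − 80640 = 282240 arrangements keep them apart.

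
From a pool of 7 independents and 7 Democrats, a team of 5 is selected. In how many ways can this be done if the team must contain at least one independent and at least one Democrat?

1960

With no constraint there are C(14,5) = 2002 possible selections.
Subtract selections that omit an entire group: no independents → C(7,5) = 21; no Democrats → C(7,5) = 21.
Both groups omitted at once is impossible, so 2002 − 42 = 1960.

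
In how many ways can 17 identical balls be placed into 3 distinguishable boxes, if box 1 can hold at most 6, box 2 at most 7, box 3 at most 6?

Ignoring the caps, the number of non-negative solutions to x_1+…+x_3 = 17 is C(19,2) = 171.
Subtract solutions that violate a single cap (substitute x_i' = x_i − (cap_i+1)): x_1 ≥ 7 gives C(12,2) = 66; x_2 ≥ 8 gives C(11,2) = 55; x_3 ≥ 7 gives C(12,2) = 66. Together 187.
Add back pairs where two caps are both exceeded: 6 + 10 + 6 = 22.
By inclusion–exclusion the count is 171 − 187 + 22 = 6.

6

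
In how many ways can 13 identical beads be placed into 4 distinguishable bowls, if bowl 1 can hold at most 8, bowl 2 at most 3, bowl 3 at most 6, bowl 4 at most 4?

106

Without the upper bounds there are C(16,3) = 560 ways to split 13 among 4 bowls.
Subtract solutions that violate a single cap (substitute x_i' = x_i − (cap_i+1)): x_1 ≥ 9 gives C(7,3) = 35; x_2 ≥ 4 gives C(12,3) = 220; x_3 ≥ 7 gives C(9,3) = 84; x_4 ≥ 5 gives C(11,3) = 165. Together 504.
Add back pairs where two caps are both exceeded: 1 + 0 + 0 + 10 + 35 + 4 = 50.
By inclusion–exclusion the count is 560 − 504 + 50 = 106.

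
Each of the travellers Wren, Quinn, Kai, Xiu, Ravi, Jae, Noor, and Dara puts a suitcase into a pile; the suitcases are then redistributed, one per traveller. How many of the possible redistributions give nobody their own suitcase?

14833

Count assignments avoiding every fixed point. For any j of the 8 travellers fixed to their own suitcase, the other 8−j can be arranged in (8−j)! ways.
By inclusion–exclusion this is Σ_{j=0}^{8} (−1)^j C(8,j)·(8−j)!.
Computing: 40320 − 40320 + 20160 − 6720 + 1680 − 336 + 56 − 8 + 1 = 14833.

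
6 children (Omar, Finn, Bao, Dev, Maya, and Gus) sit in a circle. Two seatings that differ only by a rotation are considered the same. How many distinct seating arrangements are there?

Fix one person's seat to break rotational symmetry; the remaining 5 people can be arranged in (5)! = 120 ways.

120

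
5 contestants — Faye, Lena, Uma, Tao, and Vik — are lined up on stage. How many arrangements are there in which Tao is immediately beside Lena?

Glue Tao and Lena into one block (2 internal orders), leaving 4 units to arrange in a row.
So the count is 2·(4)! = 48.

48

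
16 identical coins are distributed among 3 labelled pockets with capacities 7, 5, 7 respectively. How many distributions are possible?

By stars and bars, unrestricted non-negative solutions to x_1+…+x_3 = 16 number C(16+2,2) = 153.
Subtract solutions that violate a single cap (substitute x_i' = x_i − (cap_i+1)): x_1 ≥ 8 gives C(10,2) = 45; x_2 ≥ 6 gives C(12,2) = 66; x_3 ≥ 8 gives C(10,2) = 45. Together 156.
Add back pairs where two caps are both exceeded: 6 + 1 + 6 = 13.
By inclusion–exclusion the count is 153 − 156 + 13 = 10.

10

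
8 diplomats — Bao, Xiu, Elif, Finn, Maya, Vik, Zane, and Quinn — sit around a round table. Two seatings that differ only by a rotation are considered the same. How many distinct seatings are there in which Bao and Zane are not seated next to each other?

3600

All circular seatings of 8 people number (7)! = 5040.
Those with Bao next to Zane: fuse the pair into one unit and seat 7 units around a circle — 2·(6)! = 1440.
Subtracting, 5040 − 1440 = 3600.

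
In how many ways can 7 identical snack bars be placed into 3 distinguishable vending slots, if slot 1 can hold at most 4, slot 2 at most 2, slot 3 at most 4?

9

Ignoring the caps, the number of non-negative solutions to x_1+…+x_3 = 7 is C(9,2) = 36.
Subtract solutions that violate a single cap (substitute x_i' = x_i − (cap_i+1)): x_1 ≥ 5 gives C(4,2) = 6; x_2 ≥ 3 gives C(6,2) = 15; x_3 ≥ 5 gives C(4,2) = 6. Together 27.
No two caps can be exceeded simultaneously, so the pair terms are all 0.
By inclusion–exclusion the count is 36 − 27 + 0 = 9.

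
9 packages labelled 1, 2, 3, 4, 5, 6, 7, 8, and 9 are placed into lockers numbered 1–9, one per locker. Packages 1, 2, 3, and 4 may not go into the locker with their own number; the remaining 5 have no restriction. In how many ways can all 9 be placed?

229080

Let Aᵢ (for 1 ≤ i ≤ 4) be the placements that put package i in its forbidden locker. Any j of these fix j positions, leaving (9−j)! ways to fill the rest, and there are C(4,j) ways to pick which j.
By inclusion–exclusion, the number of valid placements is Σ_{j=0}^{4} (−1)^j C(4,j)·(9−j)!.
Computing: 362880 − 161280 + 30240 − 2880 + 120 = 229080.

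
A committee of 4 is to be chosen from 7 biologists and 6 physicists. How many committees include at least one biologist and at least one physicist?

665

Total 4-person selections from all 13: C(13,4) = 715.
Subtract selections that omit an entire group: no biologists → C(6,4) = 15; no physicists → C(7,4) = 35.
Both groups omitted at once is impossible, so 715 − 50 = 665.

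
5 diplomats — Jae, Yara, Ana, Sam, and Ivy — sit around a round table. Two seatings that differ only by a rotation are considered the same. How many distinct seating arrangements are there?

Around a circle, 5 distinct people have 5!/5 = (4)! = 24 rotationally distinct seatings.

24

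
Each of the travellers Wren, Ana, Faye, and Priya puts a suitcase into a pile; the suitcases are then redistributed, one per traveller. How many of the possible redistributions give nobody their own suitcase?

This is the derangement count D_4: permutations of 4 items with no fixed point.
By inclusion–exclusion this is Σ_{j=0}^{4} (−1)^j C(4,j)·(4−j)!.
Computing: 24 − 24 + 12 − 4 + 1 = 9.

9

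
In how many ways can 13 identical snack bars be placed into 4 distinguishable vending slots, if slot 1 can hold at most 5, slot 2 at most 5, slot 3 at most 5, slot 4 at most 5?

104

Ignoring the caps, the number of non-negative solutions to x_1+…+x_4 = 13 is C(16,3) = 560.
Subtract solutions that violate a single cap (substitute x_i' = x_i − (cap_i+1)): x_1 ≥ 6 gives C(10,3) = 120; x_2 ≥ 6 gives C(10,3) = 120; x_3 ≥ 6 gives C(10,3) = 120; x_4 ≥ 6 gives C(10,3) = 120. Together 480.
Add back pairs where two caps are both exceeded: 4 + 4 + 4 + 4 + 4 + 4 = 24.
By inclusion–exclusion the count is 560 − 480 + 24 = 104.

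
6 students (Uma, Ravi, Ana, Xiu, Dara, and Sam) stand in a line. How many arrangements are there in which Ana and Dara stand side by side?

Glue Ana and Dara into one block (2 internal orders), leaving 5 units to arrange in a row.
So the count is 2·(5)! = 240.

240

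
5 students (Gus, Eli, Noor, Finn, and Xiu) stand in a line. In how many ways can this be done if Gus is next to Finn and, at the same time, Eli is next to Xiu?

24

Treat {Gus,Finn} as one block (2 orders) and {Eli,Xiu} as another (2 orders).
That leaves 3 units to arrange: 2 × 2 × 3! = 4 × 6 = 24.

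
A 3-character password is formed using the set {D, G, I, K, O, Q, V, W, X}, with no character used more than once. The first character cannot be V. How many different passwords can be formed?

The first character has 9−1 = 8 choices (anything except V).
The remaining 2 characters are filled from the other 8 symbols without repetition: 8 × 7 = 56.
Total: 8 × 56 = 448.

448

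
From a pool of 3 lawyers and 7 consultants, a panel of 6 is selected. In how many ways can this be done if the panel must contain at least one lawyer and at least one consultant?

With no constraint there are C(10,6) = 210 possible selections.
Subtract selections that omit an entire group: no lawyers → C(7,6) = 7; no consultants → C(3,6) = 0.
Both groups omitted at once is impossible, so 210 − 7 = 203.

203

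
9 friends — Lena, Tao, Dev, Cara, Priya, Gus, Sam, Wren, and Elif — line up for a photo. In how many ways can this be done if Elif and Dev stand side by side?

Place the 7 others and the Elif-Dev pair as 8 objects in a line; the pair has 2 internal arrangements.
So the count is 2·(8)! = 80640.

80640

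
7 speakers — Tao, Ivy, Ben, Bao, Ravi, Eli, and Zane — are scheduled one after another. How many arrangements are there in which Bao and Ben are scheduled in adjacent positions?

1440

Glue Bao and Ben into one block (2 internal orders), leaving 6 units to arrange in a row.
That gives 2 × 6! = 2 × 720 = 1440.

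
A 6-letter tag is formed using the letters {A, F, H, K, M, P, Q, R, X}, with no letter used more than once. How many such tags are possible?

Choose and order 6 of the 9 symbols: the first letter has 9 options, the next 8, and so on down to 4.
9 × 8 × 7 × 6 × 5 × 4 = 60480.

60480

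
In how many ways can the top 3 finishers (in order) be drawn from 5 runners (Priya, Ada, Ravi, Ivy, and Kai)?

This is an ordered selection of 3 from 5: P(5,3).
That gives 5 × 4 × 3 = 60.

60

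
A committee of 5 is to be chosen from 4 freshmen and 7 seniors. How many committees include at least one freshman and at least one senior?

441

Total 5-person selections from all 11: C(11,5) = 462.
Subtract selections that omit an entire group: no freshmen → C(7,5) = 21; no seniors → C(4,5) = 0.
Both groups omitted at once is impossible, so 462 − 21 = 441.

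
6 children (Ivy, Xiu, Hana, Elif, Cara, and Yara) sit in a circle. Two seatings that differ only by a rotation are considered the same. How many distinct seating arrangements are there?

120

Fix one person's seat to break rotational symmetry; the remaining 5 people can be arranged in (5)! = 120 ways.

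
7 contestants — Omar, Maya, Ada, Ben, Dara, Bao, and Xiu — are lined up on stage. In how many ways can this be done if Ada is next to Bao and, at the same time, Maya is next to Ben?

480

Treat {Ada,Bao} as one block (2 orders) and {Maya,Ben} as another (2 orders).
That leaves 5 units to arrange: 2 × 2 × 5! = 4 × 120 = 480.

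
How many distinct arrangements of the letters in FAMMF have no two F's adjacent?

18

There are 5!/(2!·2!) = 30 arrangements of FAMMF in total.
If the two F's are adjacent, glue them into one block, leaving 4 items to arrange: (4)!/(2!) = 12 ways.
Subtracting, 30 − 12 = 18 arrangements keep the F's apart.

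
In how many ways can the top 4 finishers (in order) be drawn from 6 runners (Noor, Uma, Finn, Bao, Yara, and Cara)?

There are 6 choices for 1st place, 5 for 2nd, and so on down to 3 for position 4.
That gives 6 × 5 × 4 × 3 = 360.

360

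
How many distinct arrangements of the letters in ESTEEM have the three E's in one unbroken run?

24

Treat the 3 copies of E as a single block. The multiset to arrange is then {EEE, M, S, T}, 4 items in all.
All 4 items are distinct, so there are (4)! = 24 arrangements.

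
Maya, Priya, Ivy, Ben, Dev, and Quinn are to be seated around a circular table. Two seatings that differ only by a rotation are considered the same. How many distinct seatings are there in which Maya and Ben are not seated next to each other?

All circular seatings of 6 people number (5)! = 120.
Seatings with Maya beside Ben: treat them as a block with 2 internal orders, giving 2 × (4)! = 48.
Subtracting, 120 − 48 = 72.

72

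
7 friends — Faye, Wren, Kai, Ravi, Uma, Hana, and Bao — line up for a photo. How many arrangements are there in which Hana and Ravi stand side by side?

Place the 5 others and the Hana-Ravi pair as 6 objects in a line; the pair has 2 internal arrangements.
So the count is 2·(6)! = 1440.

1440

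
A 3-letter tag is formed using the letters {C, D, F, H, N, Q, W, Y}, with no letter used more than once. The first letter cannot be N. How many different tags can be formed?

The first letter has 8−1 = 7 choices (anything except N).
The remaining 2 letters are filled from the other 7 symbols without repetition: 7 × 6 = 42.
Total: 7 × 42 = 294.

294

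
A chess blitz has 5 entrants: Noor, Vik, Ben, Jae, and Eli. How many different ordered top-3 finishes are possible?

This is an ordered selection of 3 from 5: P(5,3).
That gives 5 × 4 × 3 = 60.

60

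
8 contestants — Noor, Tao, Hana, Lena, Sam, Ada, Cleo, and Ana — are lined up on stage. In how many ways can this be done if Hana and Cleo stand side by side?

Place the 6 others and the Hana-Cleo pair as 7 objects in a line; the pair has 2 internal arrangements.
That gives 2 × 7! = 2 × 5040 = 10080.

10080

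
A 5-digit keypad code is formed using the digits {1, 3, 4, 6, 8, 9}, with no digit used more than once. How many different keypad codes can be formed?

This is a permutation of 5 out of 6: P(6,5) = 6!/1!.
That product is 6 × 5 × 4 × 3 × 2 = 720.

720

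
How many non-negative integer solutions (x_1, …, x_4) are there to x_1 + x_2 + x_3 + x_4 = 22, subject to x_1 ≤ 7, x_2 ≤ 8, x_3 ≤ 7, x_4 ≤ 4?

By stars and bars, unrestricted non-negative solutions to x_1+…+x_4 = 22 number C(22+3,3) = 2300.
Subtract solutions that violate a single cap (substitute x_i' = x_i − (cap_i+1)): x_1 ≥ 8 gives C(17,3) = 680; x_2 ≥ 9 gives C(16,3) = 560; x_3 ≥ 8 gives C(17,3) = 680; x_4 ≥ 5 gives C(20,3) = 1140. Together 3060.
Add back pairs where two caps are both exceeded: 56 + 84 + 220 + 56 + 165 + 220 = 801.
Subtract triples: 0 + 1 + 4 + 1 = 6.
By inclusion–exclusion the count is 2300 − 3060 + 801 − 6 = 35.

35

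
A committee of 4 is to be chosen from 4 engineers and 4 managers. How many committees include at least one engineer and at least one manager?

68

Unrestricted: C(8,4) = 70 ways to pick any 4 of the 8.
Subtract selections that omit an entire group: no engineers → C(4,4) = 1; no managers → C(4,4) = 1.
Both groups omitted at once is impossible, so 70 − 2 = 68.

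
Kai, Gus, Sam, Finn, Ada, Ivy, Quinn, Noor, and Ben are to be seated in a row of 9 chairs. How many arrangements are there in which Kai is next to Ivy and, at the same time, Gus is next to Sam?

20160

Treat {Kai,Ivy} as one block (2 orders) and {Gus,Sam} as another (2 orders).
That leaves 7 units to arrange: 2 × 2 × 7! = 4 × 5040 = 20160.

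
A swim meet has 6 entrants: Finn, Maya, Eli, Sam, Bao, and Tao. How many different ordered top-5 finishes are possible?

720

This is an ordered selection of 5 from 6: P(6,5).
That gives 6 × 5 × 4 × 3 × 2 = 720.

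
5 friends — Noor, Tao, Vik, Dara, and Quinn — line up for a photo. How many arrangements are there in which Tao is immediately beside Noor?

Treat {Tao, Noor} as a single unit. There are 4 units to order, and the pair itself can be ordered 2 ways.
That gives 2 × 4! = 2 × 24 = 48.

48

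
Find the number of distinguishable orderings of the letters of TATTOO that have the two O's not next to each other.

Total arrangements of TATTOO: 6!/(3!·2!) = 60.
Arrangements with the O's together: treat OO as one letter, giving (5)!/(3!) = 20.
Hence 60 − 20 = 40.

40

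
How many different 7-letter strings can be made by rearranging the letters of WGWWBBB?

The 7 letters of WGWWBBB have repeats: B appearing 3 times and W appearing 3 times.
So there are 7! / (3!·3!) = 140 distinguishable arrangements.

140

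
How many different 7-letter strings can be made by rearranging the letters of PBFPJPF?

420

Letter multiplicities in PBFPJPF: B×1, F×2, J×1, P×3.
So there are 7! / (3!·2!) = 420 distinguishable arrangements.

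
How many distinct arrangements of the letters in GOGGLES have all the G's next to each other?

120

Treat the 3 copies of G as a single block. The multiset to arrange is then {GGG, E, L, O, S}, 5 items in all.
All 5 items are distinct, so there are (5)! = 120 arrangements.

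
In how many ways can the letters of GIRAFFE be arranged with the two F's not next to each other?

There are 7!/(2!) = 2520 arrangements of GIRAFFE in total.
Arrangements with the F's together: treat FF as one letter, giving (6)! = 720.
Hence 2520 − 720 = 1800.

1800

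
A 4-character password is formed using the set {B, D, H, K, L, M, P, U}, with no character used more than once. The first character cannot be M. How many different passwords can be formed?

The first character has 8−1 = 7 choices (anything except M).
The remaining 3 characters are filled from the other 7 symbols without repetition: 7 × 6 × 5 = 210.
Total: 7 × 210 = 1470.

1470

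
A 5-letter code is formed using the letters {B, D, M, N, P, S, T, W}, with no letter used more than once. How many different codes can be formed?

Choose and order 5 of the 8 symbols: the first letter has 8 options, the next 7, and so on down to 4.
8 × 7 × 6 × 5 × 4 = 6720.

6720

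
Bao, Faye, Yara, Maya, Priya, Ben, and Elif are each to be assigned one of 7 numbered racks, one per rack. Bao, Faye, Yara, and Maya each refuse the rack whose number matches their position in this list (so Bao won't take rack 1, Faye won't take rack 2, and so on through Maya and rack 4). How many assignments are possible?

Let Aᵢ (for 1 ≤ i ≤ 4) be the placements that put person i in their forbidden rack. Any j of these fix j positions, leaving (7−j)! ways to fill the rest, and there are C(4,j) ways to pick which j.
By inclusion–exclusion, the number of valid placements is Σ_{j=0}^{4} (−1)^j C(4,j)·(7−j)!.
Computing: 5040 − 2880 + 720 − 96 + 6 = 2790.

2790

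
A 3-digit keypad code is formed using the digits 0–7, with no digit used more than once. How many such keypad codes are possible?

Choose and order 3 of the 8 symbols: the first digit has 8 options, the next 7, then 6.
That product is 8 × 7 × 6 = 336.

336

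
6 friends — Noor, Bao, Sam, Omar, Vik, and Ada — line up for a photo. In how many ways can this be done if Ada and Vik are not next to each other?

480

Of the 6! = 720 arrangements, those with Ada and Vik adjacent number 2 × 5! = 240 (treat the pair as a block with 2 internal orders).
Complementary counting: 720 − 240 = 480.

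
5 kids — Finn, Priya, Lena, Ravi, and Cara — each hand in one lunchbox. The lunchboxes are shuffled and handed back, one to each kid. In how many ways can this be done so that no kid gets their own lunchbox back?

Let Aᵢ be the assignments in which kid i gets their own lunchbox. We want the size of the complement of A₁∪…∪A_5.
By inclusion–exclusion this is Σ_{j=0}^{5} (−1)^j C(5,j)·(5−j)!.
Computing: 120 − 120 + 60 − 20 + 5 − 1 = 44.

44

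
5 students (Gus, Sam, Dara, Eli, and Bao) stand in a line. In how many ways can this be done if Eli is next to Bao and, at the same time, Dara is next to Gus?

Treat {Eli,Bao} as one block (2 orders) and {Dara,Gus} as another (2 orders).
That leaves 3 units to arrange: 2 × 2 × 3! = 4 × 6 = 24.

24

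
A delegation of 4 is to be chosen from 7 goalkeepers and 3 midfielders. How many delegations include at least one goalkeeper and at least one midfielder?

175

Total 4-person selections from all 10: C(10,4) = 210.
Subtract selections that omit an entire group: no goalkeepers → C(3,4) = 0; no midfielders → C(7,4) = 35.
Both groups omitted at once is impossible, so 210 − 35 = 175.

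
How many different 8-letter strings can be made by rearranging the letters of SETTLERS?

5040

SETTLERS has 8 letters with E appearing twice, S appearing twice, and T appearing twice.
Dividing 8! = 40320 by 2!·2!·2! = 8 for the repeated letters gives 5040.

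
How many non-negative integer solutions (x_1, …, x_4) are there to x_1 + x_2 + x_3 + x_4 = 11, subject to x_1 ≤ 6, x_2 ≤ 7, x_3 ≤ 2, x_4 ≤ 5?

By stars and bars, unrestricted non-negative solutions to x_1+…+x_4 = 11 number C(11+3,3) = 364.
Subtract solutions that violate a single cap (substitute x_i' = x_i − (cap_i+1)): x_1 ≥ 7 gives C(7,3) = 35; x_2 ≥ 8 gives C(6,3) = 20; x_3 ≥ 3 gives C(11,3) = 165; x_4 ≥ 6 gives C(8,3) = 56. Together 276.
Add back pairs where two caps are both exceeded: 0 + 4 + 0 + 1 + 0 + 10 = 15.
By inclusion–exclusion the count is 364 − 276 + 15 = 103.

103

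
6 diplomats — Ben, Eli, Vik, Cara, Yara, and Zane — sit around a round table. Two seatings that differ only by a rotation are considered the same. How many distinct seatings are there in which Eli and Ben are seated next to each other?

Treat {Eli, Ben} as one unit (2 internal orders) and seat the resulting 5 units around the table: (4)! circular arrangements.
So 2 × (4)! = 2 × 24 = 48.

48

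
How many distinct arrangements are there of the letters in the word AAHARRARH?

AAHARRARH has 9 letters with A appearing 4 times, H appearing twice, and R appearing 3 times.
Dividing 9! = 362880 by 4!·3!·2! = 288 for the repeated letters gives 1260.

1260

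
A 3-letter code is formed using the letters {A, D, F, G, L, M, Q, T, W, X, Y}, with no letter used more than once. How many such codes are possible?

Choose and order 3 of the 11 symbols: the first letter has 11 options, the next 10, then 9.
That product is 11 × 10 × 9 = 990.

990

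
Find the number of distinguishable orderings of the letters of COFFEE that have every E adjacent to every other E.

60

Treat the 2 copies of E as a single block. The multiset to arrange is then {EE, C, F, F, O}, 5 items in all.
That gives (5)!/(2!) = 60 arrangements.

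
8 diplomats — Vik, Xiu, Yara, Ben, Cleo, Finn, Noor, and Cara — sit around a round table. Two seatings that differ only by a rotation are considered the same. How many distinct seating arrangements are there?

5040

Around a circle, 8 distinct people have 8!/8 = (7)! = 5040 rotationally distinct seatings.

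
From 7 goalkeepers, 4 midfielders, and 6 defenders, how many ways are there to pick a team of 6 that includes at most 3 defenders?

11484

Split by how many defenders are chosen (0 through 3).
Sum: C(6,0)·C(11,6) + C(6,1)·C(11,5) + C(6,2)·C(11,4) + C(6,3)·C(11,3) = 462 + 2772 + 4950 + 3300 = 11484.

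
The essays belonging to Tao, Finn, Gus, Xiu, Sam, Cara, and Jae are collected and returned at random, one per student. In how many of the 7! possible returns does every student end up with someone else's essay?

Count assignments avoiding every fixed point. For any j of the 7 students fixed to their own essay, the other 7−j can be arranged in (7−j)! ways.
By inclusion–exclusion this is Σ_{j=0}^{7} (−1)^j C(7,j)·(7−j)!.
Computing: 5040 − 5040 + 2520 − 840 + 210 − 42 + 7 − 1 = 1854.

1854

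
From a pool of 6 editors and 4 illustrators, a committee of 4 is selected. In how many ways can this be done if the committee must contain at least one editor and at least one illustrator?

194

Total 4-person selections from all 10: C(10,4) = 210.
Subtract selections that omit an entire group: no editors → C(4,4) = 1; no illustrators → C(6,4) = 15.
Both groups omitted at once is impossible, so 210 − 16 = 194.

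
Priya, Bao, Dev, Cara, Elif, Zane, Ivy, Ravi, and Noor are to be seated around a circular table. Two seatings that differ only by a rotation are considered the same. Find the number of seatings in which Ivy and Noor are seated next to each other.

10080

Glue Ivy and Noor into a block (2 internal orders). Seating 8 units around a circle gives (7)! arrangements.
So 2 × (7)! = 2 × 5040 = 10080.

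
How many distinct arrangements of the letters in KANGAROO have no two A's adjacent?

7560

There are 8!/(2!·2!) = 10080 arrangements of KANGAROO in total.
Arrangements with the A's together: treat AA as one letter, giving (7)!/(2!) = 2520.
Subtracting, 10080 − 2520 = 7560 arrangements keep the A's apart.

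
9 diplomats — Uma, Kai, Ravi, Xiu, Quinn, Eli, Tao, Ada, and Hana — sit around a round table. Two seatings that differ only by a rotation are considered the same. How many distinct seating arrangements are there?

40320

Fix one person's seat to break rotational symmetry; the remaining 8 people can be arranged in (8)! = 40320 ways.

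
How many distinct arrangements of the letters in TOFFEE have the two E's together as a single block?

Treat the 2 copies of E as a single block. The multiset to arrange is then {EE, F, F, O, T}, 5 items in all.
That gives (5)!/(2!) = 60 arrangements.

60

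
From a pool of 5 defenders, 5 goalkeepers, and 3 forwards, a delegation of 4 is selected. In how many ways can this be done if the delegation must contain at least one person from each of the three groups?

375

Unrestricted: C(13,4) = 715 ways to pick any 4 of the 13.
Subtract selections that omit an entire group: no defenders → C(8,4) = 70; no goalkeepers → C(8,4) = 70; no forwards → C(10,4) = 210.
Add back selections omitting two groups (i.e. drawn from a single group): C(5,4) + C(5,4) + C(3,4) = 10.
By inclusion–exclusion: 715 − 350 + 10 = 375.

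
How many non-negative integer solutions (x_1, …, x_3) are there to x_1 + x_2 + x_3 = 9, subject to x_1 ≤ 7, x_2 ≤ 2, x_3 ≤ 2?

Without the upper bounds there are C(11,2) = 55 ways to split 9 among 3 variables.
Subtract solutions that violate a single cap (substitute x_i' = x_i − (cap_i+1)): x_1 ≥ 8 gives C(3,2) = 3; x_2 ≥ 3 gives C(8,2) = 28; x_3 ≥ 3 gives C(8,2) = 28. Together 59.
Add back pairs where two caps are both exceeded: 0 + 0 + 10 = 10.
By inclusion–exclusion the count is 55 − 59 + 10 = 6.

6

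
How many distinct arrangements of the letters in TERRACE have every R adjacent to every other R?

360

Treat the 2 copies of R as a single block. The multiset to arrange is then {RR, A, C, E, E, T}, 6 items in all.
That gives (6)!/(2!) = 360 arrangements.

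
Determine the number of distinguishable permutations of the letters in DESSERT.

1260

DESSERT has 7 letters with E appearing twice and S appearing twice.
Dividing 7! = 5040 by 2!·2! = 4 for the repeated letters gives 1260.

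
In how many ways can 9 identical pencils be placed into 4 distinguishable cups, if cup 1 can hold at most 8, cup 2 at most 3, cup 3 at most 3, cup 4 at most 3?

Without the upper bounds there are C(12,3) = 220 ways to split 9 among 4 cups.
Subtract solutions that violate a single cap (substitute x_i' = x_i − (cap_i+1)): x_1 ≥ 9 gives C(3,3) = 1; x_2 ≥ 4 gives C(8,3) = 56; x_3 ≥ 4 gives C(8,3) = 56; x_4 ≥ 4 gives C(8,3) = 56. Together 169.
Add back pairs where two caps are both exceeded: 0 + 0 + 0 + 4 + 4 + 4 = 12.
By inclusion–exclusion the count is 220 − 169 + 12 = 63.

63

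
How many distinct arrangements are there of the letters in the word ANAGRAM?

840

Letter multiplicities in ANAGRAM: A×3, G×1, M×1, N×1, R×1.
So there are 7! / (3!) = 840 distinguishable arrangements.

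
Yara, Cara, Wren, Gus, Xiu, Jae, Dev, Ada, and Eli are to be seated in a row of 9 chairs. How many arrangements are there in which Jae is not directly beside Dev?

282240

There are 9! = 362880 arrangements in all. If Jae and Dev are adjacent, merging them into one block gives 2·(8)! = 80640 arrangements.
Complementary counting: 362880 − 80640 = 282240.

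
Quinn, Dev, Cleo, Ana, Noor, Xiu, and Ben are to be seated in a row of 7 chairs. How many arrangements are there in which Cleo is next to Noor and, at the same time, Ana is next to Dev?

Treat {Cleo,Noor} as one block (2 orders) and {Ana,Dev} as another (2 orders).
That leaves 5 units to arrange: 2 × 2 × 5! = 4 × 120 = 480.

480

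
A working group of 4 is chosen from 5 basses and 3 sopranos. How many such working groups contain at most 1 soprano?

35

Split by how many sopranos are chosen (0 through 1).
Sum: C(3,0)·C(5,4) + C(3,1)·C(5,3) = 5 + 30 = 35.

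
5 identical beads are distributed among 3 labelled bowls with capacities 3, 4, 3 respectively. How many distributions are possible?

14

By stars and bars, unrestricted non-negative solutions to x_1+…+x_3 = 5 number C(5+2,2) = 21.
Subtract solutions that violate a single cap (substitute x_i' = x_i − (cap_i+1)): x_1 ≥ 4 gives C(3,2) = 3; x_2 ≥ 5 gives C(2,2) = 1; x_3 ≥ 4 gives C(3,2) = 3. Together 7.
No two caps can be exceeded simultaneously, so the pair terms are all 0.
By inclusion–exclusion the count is 21 − 7 + 0 = 14.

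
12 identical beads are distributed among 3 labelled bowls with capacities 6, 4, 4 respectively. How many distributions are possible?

6

Without the upper bounds there are C(14,2) = 91 ways to split 12 among 3 bowls.
Subtract solutions that violate a single cap (substitute x_i' = x_i − (cap_i+1)): x_1 ≥ 7 gives C(7,2) = 21; x_2 ≥ 5 gives C(9,2) = 36; x_3 ≥ 5 gives C(9,2) = 36. Together 93.
Add back pairs where two caps are both exceeded: 1 + 1 + 6 = 8.
By inclusion–exclusion the count is 91 − 93 + 8 = 6.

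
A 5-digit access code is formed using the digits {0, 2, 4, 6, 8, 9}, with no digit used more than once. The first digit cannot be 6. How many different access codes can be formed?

600

The first digit has 6−1 = 5 choices (anything except 6).
The remaining 4 digits are filled from the other 5 symbols without repetition: 5 × 4 × 3 × 2 = 120.
Total: 5 × 120 = 600.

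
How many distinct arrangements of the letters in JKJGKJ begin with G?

With the first slot taken by G, it remains to arrange the other 5 letters (JKJKJ).
Those 5 letters have J appearing 3 times and K appearing twice, giving (5)!/(3!·2!) = 10.

10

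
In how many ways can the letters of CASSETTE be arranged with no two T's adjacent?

There are 8!/(2!·2!·2!) = 5040 arrangements of CASSETTE in total.
If the two T's are adjacent, glue them into one block, leaving 7 items to arrange: (7)!/(2!·2!) = 1260 ways.
Hence 5040 − 1260 = 3780.

3780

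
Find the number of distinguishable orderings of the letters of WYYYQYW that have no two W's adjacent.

There are 7!/(4!·2!) = 105 arrangements of WYYYQYW in total.
If the two W's are adjacent, glue them into one block, leaving 6 items to arrange: (6)!/(4!) = 30 ways.
Subtracting, 105 − 30 = 75 arrangements keep the W's apart.

75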